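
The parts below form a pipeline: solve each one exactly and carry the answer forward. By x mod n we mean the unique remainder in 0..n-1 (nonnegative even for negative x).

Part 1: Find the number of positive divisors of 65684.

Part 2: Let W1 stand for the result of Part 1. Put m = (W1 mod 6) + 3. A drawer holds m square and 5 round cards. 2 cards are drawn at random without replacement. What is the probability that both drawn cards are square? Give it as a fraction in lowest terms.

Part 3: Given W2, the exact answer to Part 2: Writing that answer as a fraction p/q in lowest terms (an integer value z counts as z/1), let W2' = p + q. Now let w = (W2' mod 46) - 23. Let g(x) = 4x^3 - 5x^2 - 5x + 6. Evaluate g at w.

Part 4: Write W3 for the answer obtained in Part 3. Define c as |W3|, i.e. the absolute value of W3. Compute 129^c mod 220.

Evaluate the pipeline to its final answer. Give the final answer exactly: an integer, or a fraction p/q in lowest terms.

81

Part 1: 65684 = 2^2 * 16421; number of divisors = (2+1) * (1+1) = 6; answer 6
Part 2: W1 = 6; m = 3; total draws C(8,2) = 28; favorable C(3,2) = 3; P = 3/28; answer 3/28
Part 3: W2 = 3/28; threaded value p + q = 31; w = 8; 4*(8)^3 - 5*(8)^2 - 5*(8)^1 + 6 = (2048) + (-320) + (-40) + (6) = 1694; answer 1694
Part 4: W3 = 1694; c = 1694; squarings mod 220: 129^1=129, 129^2=141, 129^4=81, 129^8=181, 129^16=201, 129^32=141, 129^64=81, 129^128=181, 129^256=201, 129^512=141, 129^1024=81; 129^1694 = 129^2 * 129^4 * 129^8 * 129^16 * 129^128 * 129^512 * 129^1024 = 81 (mod 220); answer 81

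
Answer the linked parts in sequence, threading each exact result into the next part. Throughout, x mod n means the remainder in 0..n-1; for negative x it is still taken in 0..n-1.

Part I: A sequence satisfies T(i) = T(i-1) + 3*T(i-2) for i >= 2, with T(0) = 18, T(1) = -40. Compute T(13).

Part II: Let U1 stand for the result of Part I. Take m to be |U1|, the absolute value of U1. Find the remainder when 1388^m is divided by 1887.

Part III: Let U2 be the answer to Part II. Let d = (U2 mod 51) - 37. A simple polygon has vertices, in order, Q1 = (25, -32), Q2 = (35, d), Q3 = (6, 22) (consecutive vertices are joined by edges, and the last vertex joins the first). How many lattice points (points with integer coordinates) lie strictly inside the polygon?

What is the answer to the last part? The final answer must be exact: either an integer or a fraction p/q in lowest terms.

374

Part I: T(2) = 1*(-40) + 3*(18) = 14; iterating: T(2)=14, T(3)=-106, T(4)=-64, T(5)=-382, T(6)=-574, T(7)=-1720, T(8)=-3442, T(9)=-8602, T(10)=-18928, T(11)=-44734, T(12)=-101518, T(13)=-235720; answer -235720
Part II: U1 = -235720; m = 235720; squarings mod 1887: 1388^1=1388, 1388^2=1804, 1388^4=1228, 1388^8=271, 1388^16=1735, 1388^32=460, 1388^64=256, 1388^128=1378, 1388^256=562, 1388^512=715, 1388^1024=1735, 1388^2048=460, 1388^4096=256, 1388^8192=1378, 1388^16384=562, 1388^32768=715, 1388^65536=1735, 1388^131072=460; 1388^235720 = 1388^8 * 1388^64 * 1388^128 * 1388^2048 * 1388^4096 * 1388^32768 * 1388^65536 * 1388^131072 = 1699 (mod 1887); answer 1699
Part III: U2 = 1699; d = -21; cross terms: (25*-21 - 35*-32)=595, (35*22 - 6*-21)=896, (6*-32 - 25*22)=-742; twice the area = |749| = 749; area = 749/2; boundary points = 1 + 1 + 1 = 3; strictly interior points = area - boundary/2 + 1 = 374; answer 374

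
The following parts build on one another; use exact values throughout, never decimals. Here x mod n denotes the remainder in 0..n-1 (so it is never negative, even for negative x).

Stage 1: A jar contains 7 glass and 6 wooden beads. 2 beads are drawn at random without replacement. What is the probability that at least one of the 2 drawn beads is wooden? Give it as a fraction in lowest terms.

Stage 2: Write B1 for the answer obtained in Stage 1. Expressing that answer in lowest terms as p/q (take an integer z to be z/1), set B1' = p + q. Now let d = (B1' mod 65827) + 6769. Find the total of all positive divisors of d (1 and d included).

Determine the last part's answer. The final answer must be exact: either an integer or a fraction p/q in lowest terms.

Stage 1: total draws C(13,2) = 78; complement C(7,2) = 21; favorable 78 - 21 = 57; P = 19/26; answer 19/26
Stage 2: B1 = 19/26; threaded value p + q = 45; d = 6814; 6814 = 2 * 3407; sigma = (1 + 2) * (1 + 3407) = 3 * 3408 = 10224; answer 10224

10224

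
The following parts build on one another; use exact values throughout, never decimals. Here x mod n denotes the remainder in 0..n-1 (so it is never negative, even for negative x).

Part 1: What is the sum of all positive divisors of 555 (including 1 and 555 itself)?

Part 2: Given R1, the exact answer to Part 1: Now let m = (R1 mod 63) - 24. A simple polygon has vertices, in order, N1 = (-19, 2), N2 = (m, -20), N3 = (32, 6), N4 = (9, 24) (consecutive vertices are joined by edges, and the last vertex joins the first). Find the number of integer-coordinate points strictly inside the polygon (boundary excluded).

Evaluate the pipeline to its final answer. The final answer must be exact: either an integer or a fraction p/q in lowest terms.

1102

Part 1: 555 = 3 * 5 * 37; sigma = (1 + 3) * (1 + 5) * (1 + 37) = 4 * 6 * 38 = 912; answer 912
Part 2: R1 = 912; m = 6; cross terms: (-19*-20 - 6*2)=368, (6*6 - 32*-20)=676, (32*24 - 9*6)=714, (9*2 - -19*24)=474; twice the area = |2232| = 2232; area = 1116; boundary points = 1 + 26 + 1 + 2 = 30; strictly interior points = area - boundary/2 + 1 = 1102; answer 1102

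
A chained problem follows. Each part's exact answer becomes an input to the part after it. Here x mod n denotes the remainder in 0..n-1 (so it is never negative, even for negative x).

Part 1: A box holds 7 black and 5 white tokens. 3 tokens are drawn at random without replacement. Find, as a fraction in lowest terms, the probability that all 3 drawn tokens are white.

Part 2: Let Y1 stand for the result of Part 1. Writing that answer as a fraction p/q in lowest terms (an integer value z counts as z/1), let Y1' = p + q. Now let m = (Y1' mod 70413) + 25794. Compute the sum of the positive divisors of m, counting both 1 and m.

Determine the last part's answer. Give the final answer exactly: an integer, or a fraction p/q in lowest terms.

28176

Part 1: total draws C(12,3) = 220; favorable C(5,3) = 10; P = 1/22; answer 1/22
Part 2: Y1 = 1/22; threaded value p + q = 23; m = 25817; 25817 = 11 * 2347; sigma = (1 + 11) * (1 + 2347) = 12 * 2348 = 28176; answer 28176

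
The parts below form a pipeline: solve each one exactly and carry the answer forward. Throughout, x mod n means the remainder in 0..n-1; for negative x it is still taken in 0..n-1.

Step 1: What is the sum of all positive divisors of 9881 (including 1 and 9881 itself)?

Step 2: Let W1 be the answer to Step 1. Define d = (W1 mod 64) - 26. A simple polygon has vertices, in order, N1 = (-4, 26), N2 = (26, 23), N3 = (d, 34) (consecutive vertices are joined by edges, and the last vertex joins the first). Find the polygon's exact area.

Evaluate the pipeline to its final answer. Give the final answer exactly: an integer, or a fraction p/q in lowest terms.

165

Step 1: 9881 = 41 * 241; sigma = (1 + 41) * (1 + 241) = 42 * 242 = 10164; answer 10164
Step 2: W1 = 10164; d = 26; cross terms: (-4*23 - 26*26)=-768, (26*34 - 26*23)=286, (26*26 - -4*34)=812; twice the area = |330| = 330; area = 165; answer 165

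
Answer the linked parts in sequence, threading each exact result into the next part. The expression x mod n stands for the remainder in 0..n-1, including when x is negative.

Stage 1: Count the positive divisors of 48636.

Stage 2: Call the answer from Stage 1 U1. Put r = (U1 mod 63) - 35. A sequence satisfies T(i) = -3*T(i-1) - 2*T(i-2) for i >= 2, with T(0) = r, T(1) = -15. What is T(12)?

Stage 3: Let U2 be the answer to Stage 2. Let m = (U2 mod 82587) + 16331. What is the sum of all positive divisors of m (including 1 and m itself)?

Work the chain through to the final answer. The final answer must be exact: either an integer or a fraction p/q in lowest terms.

Stage 1: 48636 = 2^2 * 3^2 * 7 * 193; number of divisors = (2+1) * (2+1) * (1+1) * (1+1) = 36; answer 36
Stage 2: U1 = 36; r = 1; T(2) = -3*(-15) - 2*(1) = 43; iterating: T(2)=43, T(3)=-99, T(4)=211, T(5)=-435, T(6)=883, T(7)=-1779, T(8)=3571, T(9)=-7155, T(10)=14323, T(11)=-28659, T(12)=57331; answer 57331
Stage 3: U2 = 57331; m = 73662; 73662 = 2 * 3 * 12277; sigma = (1 + 2) * (1 + 3) * (1 + 12277) = 3 * 4 * 12278 = 147336; answer 147336

147336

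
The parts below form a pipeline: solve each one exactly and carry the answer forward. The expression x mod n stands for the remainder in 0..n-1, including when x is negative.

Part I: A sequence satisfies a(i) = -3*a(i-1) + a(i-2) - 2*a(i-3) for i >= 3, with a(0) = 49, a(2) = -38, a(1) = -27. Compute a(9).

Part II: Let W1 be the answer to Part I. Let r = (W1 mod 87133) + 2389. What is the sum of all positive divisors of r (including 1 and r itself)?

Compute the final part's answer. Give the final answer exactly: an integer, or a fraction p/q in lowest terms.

91368

Part I: a(3) = -3*(-38) + 1*(-27) - 2*(49) = -11; iterating: a(3)=-11, a(4)=49, a(5)=-82, a(6)=317, a(7)=-1131, a(8)=3874, a(9)=-13387; answer -13387
Part II: W1 = -13387; r = 76135; 76135 = 5 * 15227; sigma = (1 + 5) * (1 + 15227) = 6 * 15228 = 91368; answer 91368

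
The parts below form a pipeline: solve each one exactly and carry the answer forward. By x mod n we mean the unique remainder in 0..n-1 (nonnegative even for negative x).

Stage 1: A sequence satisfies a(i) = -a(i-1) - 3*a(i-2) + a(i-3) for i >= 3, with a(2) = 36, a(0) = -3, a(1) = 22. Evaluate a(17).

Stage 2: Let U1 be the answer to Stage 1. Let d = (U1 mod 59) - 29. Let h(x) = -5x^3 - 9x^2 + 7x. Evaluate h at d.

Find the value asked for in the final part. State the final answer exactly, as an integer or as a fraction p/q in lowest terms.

9373

Stage 1: a(3) = -1*(36) - 3*(22) + 1*(-3) = -105; iterating: a(3)=-105, a(4)=19, a(5)=332, a(6)=-494, a(7)=-483, a(8)=2297, a(9)=-1342, a(10)=-6032, a(11)=12355, a(12)=4399, a(13)=-47496, a(14)=46654, a(15)=100233, a(16)=-287691, a(17)=33646; answer 33646
Stage 2: U1 = 33646; d = -13; -5*(-13)^3 - 9*(-13)^2 + 7*(-13)^1 = (10985) + (-1521) + (-91) = 9373; answer 9373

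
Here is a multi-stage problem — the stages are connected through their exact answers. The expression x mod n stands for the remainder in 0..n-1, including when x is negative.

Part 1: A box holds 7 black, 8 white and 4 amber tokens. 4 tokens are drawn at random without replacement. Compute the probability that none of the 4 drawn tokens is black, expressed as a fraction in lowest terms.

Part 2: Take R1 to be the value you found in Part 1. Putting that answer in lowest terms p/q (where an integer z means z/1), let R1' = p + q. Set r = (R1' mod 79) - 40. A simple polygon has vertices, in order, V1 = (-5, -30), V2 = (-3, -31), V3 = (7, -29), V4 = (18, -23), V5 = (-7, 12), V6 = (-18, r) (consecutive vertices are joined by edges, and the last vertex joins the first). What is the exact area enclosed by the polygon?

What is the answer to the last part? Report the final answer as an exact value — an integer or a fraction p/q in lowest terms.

Part 1: total draws C(19,4) = 3876; favorable C(12,4) = 495; P = 165/1292; answer 165/1292
Part 2: R1 = 165/1292; threaded value p + q = 1457; r = -5; cross terms: (-5*-31 - -3*-30)=65, (-3*-29 - 7*-31)=304, (7*-23 - 18*-29)=361, (18*12 - -7*-23)=55, (-7*-5 - -18*12)=251, (-18*-30 - -5*-5)=515; twice the area = |1551| = 1551; area = 1551/2; answer 1551/2

1551/2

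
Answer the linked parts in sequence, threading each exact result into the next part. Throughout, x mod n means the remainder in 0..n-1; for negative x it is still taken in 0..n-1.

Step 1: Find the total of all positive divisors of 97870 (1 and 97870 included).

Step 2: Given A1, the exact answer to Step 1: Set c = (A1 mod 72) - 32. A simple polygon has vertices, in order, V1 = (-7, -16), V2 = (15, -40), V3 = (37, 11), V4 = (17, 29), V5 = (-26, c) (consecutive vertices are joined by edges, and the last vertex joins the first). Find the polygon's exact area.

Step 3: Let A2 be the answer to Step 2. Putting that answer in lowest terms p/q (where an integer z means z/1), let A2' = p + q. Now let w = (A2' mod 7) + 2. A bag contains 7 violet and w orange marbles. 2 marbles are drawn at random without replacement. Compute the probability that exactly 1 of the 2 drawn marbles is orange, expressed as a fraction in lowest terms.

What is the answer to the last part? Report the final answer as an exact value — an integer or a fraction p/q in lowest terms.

7/13

Step 1: 97870 = 2 * 5 * 9787; sigma = (1 + 2) * (1 + 5) * (1 + 9787) = 3 * 6 * 9788 = 176184; answer 176184
Step 2: A1 = 176184; c = -32; cross terms: (-7*-40 - 15*-16)=520, (15*11 - 37*-40)=1645, (37*29 - 17*11)=886, (17*-32 - -26*29)=210, (-26*-16 - -7*-32)=192; twice the area = |3453| = 3453; area = 3453/2; answer 3453/2
Step 3: A2 = 3453/2; threaded value p + q = 3455; w = 6; total draws C(13,2) = 78; favorable C(6,1)*C(7,1) = 42; P = 7/13; answer 7/13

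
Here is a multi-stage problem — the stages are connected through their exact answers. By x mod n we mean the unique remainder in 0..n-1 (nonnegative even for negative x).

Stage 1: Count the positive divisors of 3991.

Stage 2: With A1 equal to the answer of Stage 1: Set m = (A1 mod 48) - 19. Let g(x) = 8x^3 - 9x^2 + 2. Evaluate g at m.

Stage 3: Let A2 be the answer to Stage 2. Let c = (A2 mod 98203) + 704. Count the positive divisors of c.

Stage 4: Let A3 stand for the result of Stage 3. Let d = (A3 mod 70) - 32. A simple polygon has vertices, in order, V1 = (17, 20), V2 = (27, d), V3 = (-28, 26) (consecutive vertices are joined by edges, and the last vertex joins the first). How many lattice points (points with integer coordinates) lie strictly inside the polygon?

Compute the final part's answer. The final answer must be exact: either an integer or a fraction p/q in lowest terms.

Stage 1: 3991 = 13 * 307; number of divisors = (1+1) * (1+1) = 4; answer 4
Stage 2: A1 = 4; m = -15; 8*(-15)^3 - 9*(-15)^2 + 2 = (-27000) + (-2025) + (2) = -29023; answer -29023
Stage 3: A2 = -29023; c = 69884; 69884 = 2^2 * 17471; number of divisors = (2+1) * (1+1) = 6; answer 6
Stage 4: A3 = 6; d = -26; cross terms: (17*-26 - 27*20)=-982, (27*26 - -28*-26)=-26, (-28*20 - 17*26)=-1002; twice the area = |-2010| = 2010; area = 1005; boundary points = 2 + 1 + 3 = 6; strictly interior points = area - boundary/2 + 1 = 1003; answer 1003

1003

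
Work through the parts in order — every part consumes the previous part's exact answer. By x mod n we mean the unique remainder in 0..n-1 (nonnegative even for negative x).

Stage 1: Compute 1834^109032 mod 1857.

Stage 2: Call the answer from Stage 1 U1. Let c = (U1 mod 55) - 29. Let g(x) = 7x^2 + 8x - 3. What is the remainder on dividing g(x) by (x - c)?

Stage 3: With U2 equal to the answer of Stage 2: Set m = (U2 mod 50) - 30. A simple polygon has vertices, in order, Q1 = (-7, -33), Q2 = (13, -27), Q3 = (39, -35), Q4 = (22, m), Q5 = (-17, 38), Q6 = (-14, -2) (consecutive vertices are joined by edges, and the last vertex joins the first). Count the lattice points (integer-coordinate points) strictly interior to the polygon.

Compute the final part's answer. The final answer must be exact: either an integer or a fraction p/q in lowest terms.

1691

Stage 1: squarings mod 1857: 1834^1=1834, 1834^2=529, 1834^4=1291, 1834^8=952, 1834^16=88, 1834^32=316, 1834^64=1435, 1834^128=1669, 1834^256=61, 1834^512=7, 1834^1024=49, 1834^2048=544, 1834^4096=673, 1834^8192=1678, 1834^16384=472, 1834^32768=1801, 1834^65536=1279; 1834^109032 = 1834^8 * 1834^32 * 1834^64 * 1834^128 * 1834^256 * 1834^2048 * 1834^8192 * 1834^32768 * 1834^65536 = 505 (mod 1857); answer 505
Stage 2: U1 = 505; c = -19; remainder = value at the root: 7*(-19)^2 + 8*(-19)^1 - 3 = (2527) + (-152) + (-3) = 2372; answer 2372
Stage 3: U2 = 2372; m = -8; cross terms: (-7*-27 - 13*-33)=618, (13*-35 - 39*-27)=598, (39*-8 - 22*-35)=458, (22*38 - -17*-8)=700, (-17*-2 - -14*38)=566, (-14*-33 - -7*-2)=448; twice the area = |3388| = 3388; area = 1694; boundary points = 2 + 2 + 1 + 1 + 1 + 1 = 8; strictly interior points = area - boundary/2 + 1 = 1691; answer 1691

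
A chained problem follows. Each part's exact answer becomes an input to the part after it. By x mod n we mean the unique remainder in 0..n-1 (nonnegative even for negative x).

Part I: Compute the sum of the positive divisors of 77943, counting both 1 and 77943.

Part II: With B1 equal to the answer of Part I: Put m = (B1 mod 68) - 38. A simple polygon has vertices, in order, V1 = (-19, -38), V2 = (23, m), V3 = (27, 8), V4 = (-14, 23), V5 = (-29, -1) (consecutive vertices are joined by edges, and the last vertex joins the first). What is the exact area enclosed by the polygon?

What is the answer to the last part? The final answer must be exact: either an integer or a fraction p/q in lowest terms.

Part I: 77943 = 3 * 25981; sigma = (1 + 3) * (1 + 25981) = 4 * 25982 = 103928; answer 103928
Part II: B1 = 103928; m = -14; cross terms: (-19*-14 - 23*-38)=1140, (23*8 - 27*-14)=562, (27*23 - -14*8)=733, (-14*-1 - -29*23)=681, (-29*-38 - -19*-1)=1083; twice the area = |4199| = 4199; area = 4199/2; answer 4199/2

4199/2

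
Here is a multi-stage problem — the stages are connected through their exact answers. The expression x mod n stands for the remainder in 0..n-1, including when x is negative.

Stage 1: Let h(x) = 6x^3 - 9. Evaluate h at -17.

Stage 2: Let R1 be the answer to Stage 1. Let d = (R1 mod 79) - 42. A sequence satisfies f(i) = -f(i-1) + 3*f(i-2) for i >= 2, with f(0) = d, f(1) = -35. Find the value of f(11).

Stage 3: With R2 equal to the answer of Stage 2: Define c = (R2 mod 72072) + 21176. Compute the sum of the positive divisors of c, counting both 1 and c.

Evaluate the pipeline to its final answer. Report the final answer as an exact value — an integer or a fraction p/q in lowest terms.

Stage 1: 6*(-17)^3 - 9 = (-29478) + (-9) = -29487; answer -29487
Stage 2: R1 = -29487; d = 17; f(2) = -1*(-35) + 3*(17) = 86; iterating: f(2)=86, f(3)=-191, f(4)=449, f(5)=-1022, f(6)=2369, f(7)=-5435, f(8)=12542, f(9)=-28847, f(10)=66473, f(11)=-153014; answer -153014
Stage 3: R2 = -153014; c = 84378; 84378 = 2 * 3 * 7^3 * 41; sigma = (1 + 2) * (1 + 3) * (1 + 7 + 49 + 343) * (1 + 41) = 3 * 4 * 400 * 42 = 201600; answer 201600

201600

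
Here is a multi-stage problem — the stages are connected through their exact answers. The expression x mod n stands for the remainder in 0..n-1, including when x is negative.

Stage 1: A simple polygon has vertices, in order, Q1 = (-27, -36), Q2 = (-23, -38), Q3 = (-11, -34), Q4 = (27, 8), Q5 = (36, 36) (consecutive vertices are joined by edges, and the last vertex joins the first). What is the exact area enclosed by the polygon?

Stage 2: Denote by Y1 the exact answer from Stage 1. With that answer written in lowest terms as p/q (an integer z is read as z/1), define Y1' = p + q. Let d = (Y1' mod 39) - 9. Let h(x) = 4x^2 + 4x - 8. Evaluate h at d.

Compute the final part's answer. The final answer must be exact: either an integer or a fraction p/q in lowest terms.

432

Stage 1: cross terms: (-27*-38 - -23*-36)=198, (-23*-34 - -11*-38)=364, (-11*8 - 27*-34)=830, (27*36 - 36*8)=684, (36*-36 - -27*36)=-324; twice the area = |1752| = 1752; area = 876; answer 876
Stage 2: Y1 = 876; threaded value p + q = 877; d = 10; 4*(10)^2 + 4*(10)^1 - 8 = (400) + (40) + (-8) = 432; answer 432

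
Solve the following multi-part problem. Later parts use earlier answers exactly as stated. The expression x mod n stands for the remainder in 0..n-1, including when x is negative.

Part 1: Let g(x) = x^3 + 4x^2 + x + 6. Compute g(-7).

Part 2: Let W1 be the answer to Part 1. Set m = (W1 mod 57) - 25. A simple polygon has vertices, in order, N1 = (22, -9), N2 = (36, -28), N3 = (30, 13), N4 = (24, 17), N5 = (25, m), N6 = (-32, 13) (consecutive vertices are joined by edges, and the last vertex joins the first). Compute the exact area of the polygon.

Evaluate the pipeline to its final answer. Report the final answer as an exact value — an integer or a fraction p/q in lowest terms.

Part 1: 1*(-7)^3 + 4*(-7)^2 + 1*(-7)^1 + 6 = (-343) + (196) + (-7) + (6) = -148; answer -148
Part 2: W1 = -148; m = -2; cross terms: (22*-28 - 36*-9)=-292, (36*13 - 30*-28)=1308, (30*17 - 24*13)=198, (24*-2 - 25*17)=-473, (25*13 - -32*-2)=261, (-32*-9 - 22*13)=2; twice the area = |1004| = 1004; area = 502; answer 502

502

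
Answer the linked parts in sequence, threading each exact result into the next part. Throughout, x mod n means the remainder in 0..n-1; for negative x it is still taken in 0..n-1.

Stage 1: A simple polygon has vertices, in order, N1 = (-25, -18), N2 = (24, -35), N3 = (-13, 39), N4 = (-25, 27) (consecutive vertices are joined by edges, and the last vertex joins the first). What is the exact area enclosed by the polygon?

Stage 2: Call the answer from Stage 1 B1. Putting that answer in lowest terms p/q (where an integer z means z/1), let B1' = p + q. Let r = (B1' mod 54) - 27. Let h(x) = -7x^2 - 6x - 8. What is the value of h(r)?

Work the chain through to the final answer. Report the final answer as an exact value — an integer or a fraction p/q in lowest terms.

Stage 1: cross terms: (-25*-35 - 24*-18)=1307, (24*39 - -13*-35)=481, (-13*27 - -25*39)=624, (-25*-18 - -25*27)=1125; twice the area = |3537| = 3537; area = 3537/2; answer 3537/2
Stage 2: B1 = 3537/2; threaded value p + q = 3539; r = 2; -7*(2)^2 - 6*(2)^1 - 8 = (-28) + (-12) + (-8) = -48; answer -48

-48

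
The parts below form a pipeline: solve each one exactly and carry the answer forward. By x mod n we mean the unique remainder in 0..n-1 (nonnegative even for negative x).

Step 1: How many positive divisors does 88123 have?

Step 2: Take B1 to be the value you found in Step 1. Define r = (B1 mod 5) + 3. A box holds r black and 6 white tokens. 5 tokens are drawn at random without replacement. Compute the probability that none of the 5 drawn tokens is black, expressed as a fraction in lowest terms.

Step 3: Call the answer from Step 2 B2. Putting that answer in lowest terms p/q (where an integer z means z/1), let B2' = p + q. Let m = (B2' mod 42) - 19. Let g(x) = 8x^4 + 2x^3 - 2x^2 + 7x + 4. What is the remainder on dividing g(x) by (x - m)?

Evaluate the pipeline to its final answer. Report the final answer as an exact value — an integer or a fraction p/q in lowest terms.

31564

Step 1: 88123 = 7 * 12589; number of divisors = (1+1) * (1+1) = 4; answer 4
Step 2: B1 = 4; r = 7; total draws C(13,5) = 1287; favorable C(6,5) = 6; P = 2/429; answer 2/429
Step 3: B2 = 2/429; threaded value p + q = 431; m = -8; remainder = value at the root: 8*(-8)^4 + 2*(-8)^3 - 2*(-8)^2 + 7*(-8)^1 + 4 = (32768) + (-1024) + (-128) + (-56) + (4) = 31564; answer 31564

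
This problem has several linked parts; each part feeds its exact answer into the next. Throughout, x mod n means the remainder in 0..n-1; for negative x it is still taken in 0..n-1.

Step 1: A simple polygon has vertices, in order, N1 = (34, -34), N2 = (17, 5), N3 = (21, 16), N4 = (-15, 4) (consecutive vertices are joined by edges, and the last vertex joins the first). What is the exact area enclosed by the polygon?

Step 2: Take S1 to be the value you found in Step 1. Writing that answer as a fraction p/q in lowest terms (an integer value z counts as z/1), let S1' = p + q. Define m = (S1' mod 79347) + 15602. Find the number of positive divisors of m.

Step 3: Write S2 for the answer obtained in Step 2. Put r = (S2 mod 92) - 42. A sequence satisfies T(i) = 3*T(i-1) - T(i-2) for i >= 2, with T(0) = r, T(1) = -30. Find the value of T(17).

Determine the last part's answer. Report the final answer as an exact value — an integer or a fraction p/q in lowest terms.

Step 1: cross terms: (34*5 - 17*-34)=748, (17*16 - 21*5)=167, (21*4 - -15*16)=324, (-15*-34 - 34*4)=374; twice the area = |1613| = 1613; area = 1613/2; answer 1613/2
Step 2: S1 = 1613/2; threaded value p + q = 1615; m = 17217; 17217 = 3^2 * 1913; number of divisors = (2+1) * (1+1) = 6; answer 6
Step 3: S2 = 6; r = -36; T(2) = 3*(-30) - 1*(-36) = -54; iterating: T(2)=-54, T(3)=-132, T(4)=-342, T(5)=-894, T(6)=-2340, T(7)=-6126, T(8)=-16038, T(9)=-41988, T(10)=-109926, T(11)=-287790, T(12)=-753444, T(13)=-1972542, T(14)=-5164182, T(15)=-13520004, T(16)=-35395830, T(17)=-92667486; answer -92667486

-92667486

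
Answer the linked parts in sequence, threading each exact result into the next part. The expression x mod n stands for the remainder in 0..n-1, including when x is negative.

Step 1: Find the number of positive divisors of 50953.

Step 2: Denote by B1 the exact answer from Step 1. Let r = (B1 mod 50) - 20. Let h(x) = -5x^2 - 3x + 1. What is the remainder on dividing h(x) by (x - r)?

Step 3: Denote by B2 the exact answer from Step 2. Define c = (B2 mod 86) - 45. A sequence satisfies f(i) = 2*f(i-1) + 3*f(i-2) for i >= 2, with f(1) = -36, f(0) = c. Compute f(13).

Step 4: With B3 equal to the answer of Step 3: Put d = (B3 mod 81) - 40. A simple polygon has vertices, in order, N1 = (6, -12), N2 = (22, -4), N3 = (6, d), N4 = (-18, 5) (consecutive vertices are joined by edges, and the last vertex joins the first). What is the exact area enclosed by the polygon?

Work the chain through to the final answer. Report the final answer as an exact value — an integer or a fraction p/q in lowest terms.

140

Step 1: 50953 = 7 * 29 * 251; number of divisors = (1+1) * (1+1) * (1+1) = 8; answer 8
Step 2: B1 = 8; r = -12; remainder = value at the root: -5*(-12)^2 - 3*(-12)^1 + 1 = (-720) + (36) + (1) = -683; answer -683
Step 3: B2 = -683; c = -40; f(2) = 2*(-36) + 3*(-40) = -192; iterating: f(2)=-192, f(3)=-492, f(4)=-1560, f(5)=-4596, f(6)=-13872, f(7)=-41532, f(8)=-124680, f(9)=-373956, f(10)=-1121952, f(11)=-3365772, f(12)=-10097400, f(13)=-30292116; answer -30292116
Step 4: B3 = -30292116; d = -19; cross terms: (6*-4 - 22*-12)=240, (22*-19 - 6*-4)=-394, (6*5 - -18*-19)=-312, (-18*-12 - 6*5)=186; twice the area = |-280| = 280; area = 140; answer 140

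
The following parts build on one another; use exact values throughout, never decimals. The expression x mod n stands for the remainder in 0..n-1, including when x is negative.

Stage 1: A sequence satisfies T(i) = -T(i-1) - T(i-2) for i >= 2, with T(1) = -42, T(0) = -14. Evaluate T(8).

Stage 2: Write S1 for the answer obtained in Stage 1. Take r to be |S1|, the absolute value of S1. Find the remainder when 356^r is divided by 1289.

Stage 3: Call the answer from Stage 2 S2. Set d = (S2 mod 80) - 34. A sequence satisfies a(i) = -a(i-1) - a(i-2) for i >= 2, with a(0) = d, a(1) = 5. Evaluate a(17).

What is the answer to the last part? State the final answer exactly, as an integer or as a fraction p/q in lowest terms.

Stage 1: T(2) = -1*(-42) - 1*(-14) = 56; iterating: T(2)=56, T(3)=-14, T(4)=-42, T(5)=56, T(6)=-14, T(7)=-42, T(8)=56; answer 56
Stage 2: S1 = 56; r = 56; squarings mod 1289: 356^1=356, 356^2=414, 356^4=1248, 356^8=392, 356^16=273, 356^32=1056; 356^56 = 356^8 * 356^16 * 356^32 = 977 (mod 1289); answer 977
Stage 3: S2 = 977; d = -17; a(2) = -1*(5) - 1*(-17) = 12; iterating: a(2)=12, a(3)=-17, a(4)=5, a(5)=12, a(6)=-17, a(7)=5, a(8)=12, a(9)=-17, a(10)=5, a(11)=12, a(12)=-17, a(13)=5, a(14)=12, a(15)=-17, a(16)=5, a(17)=12; answer 12

12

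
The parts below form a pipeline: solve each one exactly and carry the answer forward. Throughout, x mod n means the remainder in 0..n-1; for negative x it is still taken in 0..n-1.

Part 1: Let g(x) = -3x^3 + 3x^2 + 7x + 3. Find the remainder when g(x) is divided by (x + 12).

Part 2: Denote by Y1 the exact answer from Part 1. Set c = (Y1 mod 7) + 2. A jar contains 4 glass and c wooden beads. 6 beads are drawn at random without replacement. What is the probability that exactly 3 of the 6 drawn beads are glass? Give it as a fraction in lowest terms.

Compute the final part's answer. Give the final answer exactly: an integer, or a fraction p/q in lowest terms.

Part 1: remainder = value at the root: -3*(-12)^3 + 3*(-12)^2 + 7*(-12)^1 + 3 = (5184) + (432) + (-84) + (3) = 5535; answer 5535
Part 2: Y1 = 5535; c = 7; total draws C(11,6) = 462; favorable C(4,3)*C(7,3) = 140; P = 10/33; answer 10/33

10/33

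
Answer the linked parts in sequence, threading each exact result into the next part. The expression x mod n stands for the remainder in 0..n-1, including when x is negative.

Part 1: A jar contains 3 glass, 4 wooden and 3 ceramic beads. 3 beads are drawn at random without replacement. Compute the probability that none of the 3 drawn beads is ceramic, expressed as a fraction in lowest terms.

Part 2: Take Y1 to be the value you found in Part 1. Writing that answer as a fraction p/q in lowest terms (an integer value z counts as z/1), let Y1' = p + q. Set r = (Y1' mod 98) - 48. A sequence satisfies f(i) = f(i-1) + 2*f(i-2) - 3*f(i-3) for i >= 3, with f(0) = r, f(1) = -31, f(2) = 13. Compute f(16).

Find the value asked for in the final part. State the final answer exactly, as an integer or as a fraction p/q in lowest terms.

4621

Part 1: total draws C(10,3) = 120; favorable C(7,3) = 35; P = 7/24; answer 7/24
Part 2: Y1 = 7/24; threaded value p + q = 31; r = -17; f(3) = 1*(13) + 2*(-31) - 3*(-17) = 2; iterating: f(3)=2, f(4)=121, f(5)=86, f(6)=322, f(7)=131, f(8)=517, f(9)=-187, f(10)=454, f(11)=-1471, f(12)=-2, f(13)=-4306, f(14)=103, f(15)=-8503, f(16)=4621; answer 4621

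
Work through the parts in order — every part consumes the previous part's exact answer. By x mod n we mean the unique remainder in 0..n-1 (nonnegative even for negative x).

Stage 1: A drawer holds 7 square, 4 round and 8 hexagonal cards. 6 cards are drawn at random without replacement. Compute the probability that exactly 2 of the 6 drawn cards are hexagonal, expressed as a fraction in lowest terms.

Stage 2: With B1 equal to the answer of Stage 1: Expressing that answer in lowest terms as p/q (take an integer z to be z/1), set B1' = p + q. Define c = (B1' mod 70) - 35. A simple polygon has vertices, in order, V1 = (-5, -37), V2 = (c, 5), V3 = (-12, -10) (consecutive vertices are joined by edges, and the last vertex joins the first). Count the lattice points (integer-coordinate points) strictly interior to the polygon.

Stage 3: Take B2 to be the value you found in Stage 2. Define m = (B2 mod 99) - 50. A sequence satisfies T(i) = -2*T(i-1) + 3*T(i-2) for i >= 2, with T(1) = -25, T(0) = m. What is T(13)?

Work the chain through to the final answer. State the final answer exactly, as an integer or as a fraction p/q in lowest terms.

Stage 1: total draws C(19,6) = 27132; favorable C(8,2)*C(11,4) = 9240; P = 110/323; answer 110/323
Stage 2: B1 = 110/323; threaded value p + q = 433; c = -22; cross terms: (-5*5 - -22*-37)=-839, (-22*-10 - -12*5)=280, (-12*-37 - -5*-10)=394; twice the area = |-165| = 165; area = 165/2; boundary points = 1 + 5 + 1 = 7; strictly interior points = area - boundary/2 + 1 = 80; answer 80
Stage 3: B2 = 80; m = 30; T(2) = -2*(-25) + 3*(30) = 140; iterating: T(2)=140, T(3)=-355, T(4)=1130, T(5)=-3325, T(6)=10040, T(7)=-30055, T(8)=90230, T(9)=-270625, T(10)=811940, T(11)=-2435755, T(12)=7307330, T(13)=-21921925; answer -21921925

-21921925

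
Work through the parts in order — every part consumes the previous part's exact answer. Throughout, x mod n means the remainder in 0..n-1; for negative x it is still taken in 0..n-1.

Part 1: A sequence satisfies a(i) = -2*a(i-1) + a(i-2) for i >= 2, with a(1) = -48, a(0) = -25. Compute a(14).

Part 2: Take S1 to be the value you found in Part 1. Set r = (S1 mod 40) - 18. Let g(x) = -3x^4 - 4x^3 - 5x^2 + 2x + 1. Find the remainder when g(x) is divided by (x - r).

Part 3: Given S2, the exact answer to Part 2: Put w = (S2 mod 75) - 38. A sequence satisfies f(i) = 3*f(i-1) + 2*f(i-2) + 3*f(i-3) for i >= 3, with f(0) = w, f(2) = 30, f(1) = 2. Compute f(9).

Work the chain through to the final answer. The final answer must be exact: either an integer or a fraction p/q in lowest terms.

Part 1: a(2) = -2*(-48) + 1*(-25) = 71; iterating: a(2)=71, a(3)=-190, a(4)=451, a(5)=-1092, a(6)=2635, a(7)=-6362, a(8)=15359, a(9)=-37080, a(10)=89519, a(11)=-216118, a(12)=521755, a(13)=-1259628, a(14)=3041011; answer 3041011
Part 2: S1 = 3041011; r = -7; remainder = value at the root: -3*(-7)^4 - 4*(-7)^3 - 5*(-7)^2 + 2*(-7)^1 + 1 = (-7203) + (1372) + (-245) + (-14) + (1) = -6089; answer -6089
Part 3: S2 = -6089; w = 23; f(3) = 3*(30) + 2*(2) + 3*(23) = 163; iterating: f(3)=163, f(4)=555, f(5)=2081, f(6)=7842, f(7)=29353, f(8)=109986, f(9)=412190; answer 412190

412190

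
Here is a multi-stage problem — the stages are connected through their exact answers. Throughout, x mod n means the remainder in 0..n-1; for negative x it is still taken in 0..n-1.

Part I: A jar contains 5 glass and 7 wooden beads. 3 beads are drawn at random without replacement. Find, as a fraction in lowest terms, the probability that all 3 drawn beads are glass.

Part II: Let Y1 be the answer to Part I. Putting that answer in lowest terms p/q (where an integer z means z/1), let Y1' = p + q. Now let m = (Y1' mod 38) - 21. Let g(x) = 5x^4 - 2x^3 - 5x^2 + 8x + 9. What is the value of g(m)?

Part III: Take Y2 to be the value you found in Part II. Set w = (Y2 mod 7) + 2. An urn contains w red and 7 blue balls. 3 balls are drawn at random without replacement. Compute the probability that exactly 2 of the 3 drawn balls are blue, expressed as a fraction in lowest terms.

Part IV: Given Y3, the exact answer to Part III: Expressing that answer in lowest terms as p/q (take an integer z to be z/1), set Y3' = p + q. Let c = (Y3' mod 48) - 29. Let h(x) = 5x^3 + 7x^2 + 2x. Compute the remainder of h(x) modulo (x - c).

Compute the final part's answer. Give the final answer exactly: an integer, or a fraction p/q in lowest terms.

9672

Part I: total draws C(12,3) = 220; favorable C(5,3) = 10; P = 1/22; answer 1/22
Part II: Y1 = 1/22; threaded value p + q = 23; m = 2; 5*(2)^4 - 2*(2)^3 - 5*(2)^2 + 8*(2)^1 + 9 = (80) + (-16) + (-20) + (16) + (9) = 69; answer 69
Part III: Y2 = 69; w = 8; total draws C(15,3) = 455; favorable C(7,2)*C(8,1) = 168; P = 24/65; answer 24/65
Part IV: Y3 = 24/65; threaded value p + q = 89; c = 12; remainder = value at the root: 5*(12)^3 + 7*(12)^2 + 2*(12)^1 = (8640) + (1008) + (24) = 9672; answer 9672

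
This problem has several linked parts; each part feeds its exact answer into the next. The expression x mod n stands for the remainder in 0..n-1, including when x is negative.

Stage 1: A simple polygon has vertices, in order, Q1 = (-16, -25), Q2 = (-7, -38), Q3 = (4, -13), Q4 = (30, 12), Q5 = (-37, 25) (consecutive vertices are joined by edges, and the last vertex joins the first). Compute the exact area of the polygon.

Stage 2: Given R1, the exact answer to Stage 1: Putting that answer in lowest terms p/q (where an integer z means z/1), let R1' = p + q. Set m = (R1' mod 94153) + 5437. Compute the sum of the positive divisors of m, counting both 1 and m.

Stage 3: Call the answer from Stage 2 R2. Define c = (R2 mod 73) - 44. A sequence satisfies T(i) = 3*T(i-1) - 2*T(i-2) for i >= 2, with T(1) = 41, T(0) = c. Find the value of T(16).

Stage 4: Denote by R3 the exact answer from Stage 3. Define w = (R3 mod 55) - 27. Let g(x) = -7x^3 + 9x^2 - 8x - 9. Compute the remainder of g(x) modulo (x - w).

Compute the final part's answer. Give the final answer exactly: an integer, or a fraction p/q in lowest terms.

Stage 1: cross terms: (-16*-38 - -7*-25)=433, (-7*-13 - 4*-38)=243, (4*12 - 30*-13)=438, (30*25 - -37*12)=1194, (-37*-25 - -16*25)=1325; twice the area = |3633| = 3633; area = 3633/2; answer 3633/2
Stage 2: R1 = 3633/2; threaded value p + q = 3635; m = 9072; 9072 = 2^4 * 3^4 * 7; sigma = (1 + 2 + 4 + 8 + 16) * (1 + 3 + 9 + 27 + 81) * (1 + 7) = 31 * 121 * 8 = 30008; answer 30008
Stage 3: R2 = 30008; c = -39; T(2) = 3*(41) - 2*(-39) = 201; iterating: T(2)=201, T(3)=521, T(4)=1161, T(5)=2441, T(6)=5001, T(7)=10121, T(8)=20361, T(9)=40841, T(10)=81801, T(11)=163721, T(12)=327561, T(13)=655241, T(14)=1310601, T(15)=2621321, T(16)=5242761; answer 5242761
Stage 4: R3 = 5242761; w = 24; remainder = value at the root: -7*(24)^3 + 9*(24)^2 - 8*(24)^1 - 9 = (-96768) + (5184) + (-192) + (-9) = -91785; answer -91785

-91785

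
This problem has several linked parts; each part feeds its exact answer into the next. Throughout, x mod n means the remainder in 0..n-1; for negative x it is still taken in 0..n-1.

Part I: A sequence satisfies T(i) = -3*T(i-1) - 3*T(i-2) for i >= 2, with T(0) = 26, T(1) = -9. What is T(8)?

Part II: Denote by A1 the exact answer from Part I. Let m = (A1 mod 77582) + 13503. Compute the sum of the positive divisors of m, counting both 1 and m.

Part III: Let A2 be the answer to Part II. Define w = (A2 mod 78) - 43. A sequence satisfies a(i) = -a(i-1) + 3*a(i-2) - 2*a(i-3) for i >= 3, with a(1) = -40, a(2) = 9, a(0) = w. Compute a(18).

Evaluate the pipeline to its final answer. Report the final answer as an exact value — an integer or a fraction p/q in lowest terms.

78804489

Part I: T(2) = -3*(-9) - 3*(26) = -51; iterating: T(2)=-51, T(3)=180, T(4)=-387, T(5)=621, T(6)=-702, T(7)=243, T(8)=1377; answer 1377
Part II: A1 = 1377; m = 14880; 14880 = 2^5 * 3 * 5 * 31; sigma = (1 + 2 + 4 + 8 + 16 + 32) * (1 + 3) * (1 + 5) * (1 + 31) = 63 * 4 * 6 * 32 = 48384; answer 48384
Part III: A2 = 48384; w = -19; a(3) = -1*(9) + 3*(-40) - 2*(-19) = -91; iterating: a(3)=-91, a(4)=198, a(5)=-489, a(6)=1265, a(7)=-3128, a(8)=7901, a(9)=-19815, a(10)=49774, a(11)=-125021, a(12)=313973, a(13)=-788584, a(14)=1980545, a(15)=-4974243, a(16)=12493046, a(17)=-31376865, a(18)=78804489; answer 78804489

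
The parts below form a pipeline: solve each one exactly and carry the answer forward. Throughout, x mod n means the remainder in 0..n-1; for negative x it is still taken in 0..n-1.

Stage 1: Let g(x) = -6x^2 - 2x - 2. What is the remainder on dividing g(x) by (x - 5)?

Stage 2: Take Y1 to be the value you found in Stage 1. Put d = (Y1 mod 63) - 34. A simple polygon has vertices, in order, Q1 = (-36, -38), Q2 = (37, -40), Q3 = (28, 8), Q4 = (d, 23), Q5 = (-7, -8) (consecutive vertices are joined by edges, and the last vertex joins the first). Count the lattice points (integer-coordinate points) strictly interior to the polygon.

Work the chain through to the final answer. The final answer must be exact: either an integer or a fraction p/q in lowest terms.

2559

Stage 1: remainder = value at the root: -6*(5)^2 - 2*(5)^1 - 2 = (-150) + (-10) + (-2) = -162; answer -162
Stage 2: Y1 = -162; d = -7; cross terms: (-36*-40 - 37*-38)=2846, (37*8 - 28*-40)=1416, (28*23 - -7*8)=700, (-7*-8 - -7*23)=217, (-7*-38 - -36*-8)=-22; twice the area = |5157| = 5157; area = 5157/2; boundary points = 1 + 3 + 5 + 31 + 1 = 41; strictly interior points = area - boundary/2 + 1 = 2559; answer 2559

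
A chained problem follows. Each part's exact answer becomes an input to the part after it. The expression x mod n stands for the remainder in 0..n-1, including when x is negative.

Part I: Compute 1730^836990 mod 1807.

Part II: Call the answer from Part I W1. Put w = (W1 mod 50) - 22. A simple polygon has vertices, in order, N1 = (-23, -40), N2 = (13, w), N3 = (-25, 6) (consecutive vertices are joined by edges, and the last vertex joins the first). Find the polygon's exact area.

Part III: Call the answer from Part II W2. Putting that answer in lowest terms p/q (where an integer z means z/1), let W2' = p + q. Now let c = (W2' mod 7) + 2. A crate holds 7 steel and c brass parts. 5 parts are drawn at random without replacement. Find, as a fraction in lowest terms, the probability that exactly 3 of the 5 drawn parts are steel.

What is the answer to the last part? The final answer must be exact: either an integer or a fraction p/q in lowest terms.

Part I: squarings mod 1807: 1730^1=1730, 1730^2=508, 1730^4=1470, 1730^8=1535, 1730^16=1704, 1730^32=1574, 1730^64=79, 1730^128=820, 1730^256=196, 1730^512=469, 1730^1024=1314, 1730^2048=911, 1730^4096=508, 1730^8192=1470, 1730^16384=1535, 1730^32768=1704, 1730^65536=1574, 1730^131072=79, 1730^262144=820, 1730^524288=196; 1730^836990 = 1730^2 * 1730^4 * 1730^8 * 1730^16 * 1730^32 * 1730^64 * 1730^256 * 1730^1024 * 1730^16384 * 1730^32768 * 1730^262144 * 1730^524288 = 378 (mod 1807); answer 378
Part II: W1 = 378; w = 6; cross terms: (-23*6 - 13*-40)=382, (13*6 - -25*6)=228, (-25*-40 - -23*6)=1138; twice the area = |1748| = 1748; area = 874; answer 874
Part III: W2 = 874; threaded value p + q = 875; c = 2; total draws C(9,5) = 126; favorable C(7,3)*C(2,2) = 35; P = 5/18; answer 5/18

5/18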